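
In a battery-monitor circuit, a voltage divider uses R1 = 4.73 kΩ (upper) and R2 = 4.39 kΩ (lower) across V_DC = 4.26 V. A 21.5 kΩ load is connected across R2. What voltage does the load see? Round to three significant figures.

R2 ‖ R_L = (4.39 × 21.5)/(4.39 + 21.5) = 3.646 kΩ.
Voltage divider with the loaded lower leg: V_out = 4.26 × 3.646/(4.73 + 3.646) = 4.26 × 0.4353 = 1.854 V.

V_out ≈ 1.85 V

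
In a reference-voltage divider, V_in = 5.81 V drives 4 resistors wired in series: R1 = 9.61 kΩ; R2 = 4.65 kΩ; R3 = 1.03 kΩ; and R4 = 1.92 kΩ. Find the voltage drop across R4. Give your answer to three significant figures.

V ≈ 0.648 V

Total series resistance ΣR = 9.61 + 4.65 + 1.03 + 1.92 = 17.21 kΩ.
Voltage divider: V = V_in · (1.920 / 17.21) = 5.81 × 0.1116 = 0.6482 V.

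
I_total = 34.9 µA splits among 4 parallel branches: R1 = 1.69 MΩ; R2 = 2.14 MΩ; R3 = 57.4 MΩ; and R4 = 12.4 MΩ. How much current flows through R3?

I ≈ 0.525 µA

ΣG = 1/1.69 + 1/2.14 + 1/57.4 + 1/12.4 = 1.157.
Current divider: I(R3) = I_total · G_k/ΣG = 34.9 × (0.01742/1.157) = 34.9 × 0.01506 = 0.5255 µA.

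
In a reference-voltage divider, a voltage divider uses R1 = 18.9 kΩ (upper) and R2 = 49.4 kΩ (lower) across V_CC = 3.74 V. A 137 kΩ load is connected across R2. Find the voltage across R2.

The load sits in parallel with R2, giving an effective lower resistance R2' = R2·R_L/(R2+R_L) = 36.31 kΩ.
Voltage divider with the loaded lower leg: V_out = 3.74 × 36.31/(18.9 + 36.31) = 3.74 × 0.6577 = 2.460 V.

V_out ≈ 2.46 V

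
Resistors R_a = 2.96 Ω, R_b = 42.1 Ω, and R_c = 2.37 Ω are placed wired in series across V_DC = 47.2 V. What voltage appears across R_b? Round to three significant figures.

V ≈ 41.9 V

ΣR = 2.96 + 42.1 + 2.37 = 47.43 Ω.
Voltage divider: V = V_DC · (42.10 / 47.43) = 47.2 × 0.8876 = 41.90 V.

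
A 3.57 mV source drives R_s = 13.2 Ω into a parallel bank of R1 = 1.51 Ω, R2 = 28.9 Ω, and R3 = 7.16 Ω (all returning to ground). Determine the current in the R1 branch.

I ≈ 0.196 mA

Parallel bank: R_p = 1/(1/1.51 + 1/28.9 + 1/7.16) = 1.195 Ω.
Node voltage V_A = V_s · R_p/(R_s + R_p) = 3.57 × 0.08304 = 0.2965 mV.
Branch current I = V_A/R1 = 0.2965/1.51 = 0.1963 mA.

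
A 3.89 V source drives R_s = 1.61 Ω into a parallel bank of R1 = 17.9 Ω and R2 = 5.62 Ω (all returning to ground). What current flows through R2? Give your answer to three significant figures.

I ≈ 0.503 A

Combine the parallel branches: R_p = (1/17.9 + 1/5.62)⁻¹ = 4.277 Ω.
V_A by voltage divider: V_A = 3.89 × 4.277/(1.61 + 4.277) = 2.826 V.
Branch current I = V_A/R2 = 2.826/5.62 = 0.5029 A.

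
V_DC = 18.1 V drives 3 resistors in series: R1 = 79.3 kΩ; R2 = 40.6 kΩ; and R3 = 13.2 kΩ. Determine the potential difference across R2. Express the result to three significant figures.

V ≈ 5.52 V

Total series resistance ΣR = 79.3 + 40.6 + 13.2 = 133.1 kΩ.
V = V_DC · R/ΣR = 18.1 × 0.3050 = 5.521 V.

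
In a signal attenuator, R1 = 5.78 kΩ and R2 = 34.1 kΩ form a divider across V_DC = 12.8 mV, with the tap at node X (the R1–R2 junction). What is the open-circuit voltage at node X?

Open-circuit (no load on X): V_th = V_DC · R2/(R1 + R2) = 12.8 × 34.1/(5.780 + 34.1) = 10.94 mV.

V_th ≈ 10.9 mV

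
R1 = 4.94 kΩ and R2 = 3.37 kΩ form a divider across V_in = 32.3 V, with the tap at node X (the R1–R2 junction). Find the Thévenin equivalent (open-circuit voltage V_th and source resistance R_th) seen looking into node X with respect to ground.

With X open, the divider is unloaded: V_th = 32.3 × 3.37/8.310 = 13.10 V.
Looking into X with the source shorted: R_th = R1·R2/(R1+R2) = 4.940 × 3.37/8.310 = 2.003 kΩ.

V_th ≈ 13.1 V, R_th ≈ 2.00 kΩ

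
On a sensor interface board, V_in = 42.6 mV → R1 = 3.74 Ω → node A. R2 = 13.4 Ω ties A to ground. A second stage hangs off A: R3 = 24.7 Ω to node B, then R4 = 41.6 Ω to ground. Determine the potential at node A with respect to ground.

Node A sees R2 in parallel with the series input of stage 2, R3 + R4 = 66.30 Ω.
R2 ‖ (R3+R4) = 11.15 Ω.
So V_A = 42.6 × 0.7488 = 31.90 mV.

V_A ≈ 31.9 mV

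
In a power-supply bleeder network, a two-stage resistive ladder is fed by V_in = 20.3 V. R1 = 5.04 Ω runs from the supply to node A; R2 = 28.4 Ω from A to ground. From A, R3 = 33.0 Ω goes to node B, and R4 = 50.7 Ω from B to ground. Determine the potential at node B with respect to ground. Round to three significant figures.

V_B ≈ 9.94 V

Node A sees R2 in parallel with the series input of stage 2, R3 + R4 = 83.70 Ω.
R2 ‖ (R3+R4) = 21.20 Ω.
So V_A = 20.3 × 0.8080 = 16.40 V.
Then the unloaded second divider: V_B = V_A × R4/(R3+R4) = 16.40 × 0.6057 = 9.935 V.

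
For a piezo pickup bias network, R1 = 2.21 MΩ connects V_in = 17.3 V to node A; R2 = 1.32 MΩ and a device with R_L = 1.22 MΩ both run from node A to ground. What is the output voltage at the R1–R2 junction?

The load sits in parallel with R2, giving an effective lower resistance R2' = R2·R_L/(R2+R_L) = 0.6340 MΩ.
Now apply the divider: V_out = 17.3 × 0.2229 = 3.857 V.
(Unloaded it would be 6.47 V; the load pulls it down.)

V_out ≈ 3.86 V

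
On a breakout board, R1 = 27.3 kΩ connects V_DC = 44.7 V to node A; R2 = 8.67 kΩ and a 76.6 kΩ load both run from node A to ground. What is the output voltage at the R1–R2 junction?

V_out ≈ 9.92 V

R2 ‖ R_L = (8.67 × 76.6)/(8.67 + 76.6) = 7.788 kΩ.
Voltage divider with the loaded lower leg: V_out = 44.7 × 7.788/(27.3 + 7.788) = 44.7 × 0.2220 = 9.922 V.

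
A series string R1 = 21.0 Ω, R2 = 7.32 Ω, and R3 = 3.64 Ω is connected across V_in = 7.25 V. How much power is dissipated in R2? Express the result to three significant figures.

P ≈ 0.377 W

Series current I = V_in/ΣR = 7.25/31.96 = 0.2268 A.
V(R2) = I·R = 1.661 V; P = V·I = 1.661 × 0.2268 = 0.3767 W.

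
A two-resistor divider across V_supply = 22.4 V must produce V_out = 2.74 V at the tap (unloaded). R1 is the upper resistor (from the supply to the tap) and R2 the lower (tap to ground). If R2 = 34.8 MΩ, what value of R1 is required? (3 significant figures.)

V_out/V_supply = R2/(R1+R2) = 0.1223.
So R1 = R2 · (V_supply/V_out − 1) = 34.8 × (22.4/2.74 − 1) = 34.8 × 7.175 = 249.7 MΩ.

R1 ≈ 250 MΩ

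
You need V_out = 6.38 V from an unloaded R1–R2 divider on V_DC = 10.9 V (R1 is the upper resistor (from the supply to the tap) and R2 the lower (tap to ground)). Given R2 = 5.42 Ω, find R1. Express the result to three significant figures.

R1 ≈ 3.84 Ω

V_out/V_DC = R2/(R1+R2) = 0.5853.
Rearranging, R1 = R2·(1−k)/k = 5.42 × 0.7085 = 3.840 Ω.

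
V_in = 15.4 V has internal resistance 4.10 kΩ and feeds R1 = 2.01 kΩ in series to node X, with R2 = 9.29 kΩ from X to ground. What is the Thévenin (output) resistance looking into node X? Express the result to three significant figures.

R1' = 4.10 + 2.01 = 6.110 kΩ (source resistance + R1).
Looking into X with the source shorted: R_th = R1'·R2/(R1'+R2) = 6.110 × 9.29/15.40 = 3.686 kΩ.

R_th ≈ 3.69 kΩ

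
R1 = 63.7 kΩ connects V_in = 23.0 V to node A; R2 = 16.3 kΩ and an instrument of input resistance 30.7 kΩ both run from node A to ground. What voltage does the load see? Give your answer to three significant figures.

First combine the lower leg with the load: R2 ‖ R_L = 10.65 kΩ.
Now apply the divider: V_out = 23.0 × 0.1432 = 3.294 V.

V_out ≈ 3.29 V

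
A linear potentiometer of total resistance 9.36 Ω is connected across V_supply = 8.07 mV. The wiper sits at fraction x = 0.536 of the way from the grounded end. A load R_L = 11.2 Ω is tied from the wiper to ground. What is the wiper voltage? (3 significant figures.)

The pot divides into 4.343 Ω above the wiper and 5.017 Ω below.
Lower segment in parallel with the load: 5.017 ‖ 11.2 = 3.465 Ω.
V_out = 8.07 × 3.465/(4.343 + 3.465) = 3.581 mV.

V_out ≈ 3.58 mV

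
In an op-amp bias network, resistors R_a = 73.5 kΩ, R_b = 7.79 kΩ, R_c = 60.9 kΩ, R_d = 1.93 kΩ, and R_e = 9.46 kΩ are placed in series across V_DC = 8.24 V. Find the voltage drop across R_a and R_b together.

V ≈ 4.36 V

Series total: ΣR = 73.5 + 7.79 + 60.9 + 1.93 + 9.46 = 153.6 kΩ.
R_{R_a..R_b} = 73.5 + 7.79 = 81.29 kΩ.
Voltage divider: V = V_DC · (81.29 / 153.6) = 8.24 × 0.5293 = 4.361 V.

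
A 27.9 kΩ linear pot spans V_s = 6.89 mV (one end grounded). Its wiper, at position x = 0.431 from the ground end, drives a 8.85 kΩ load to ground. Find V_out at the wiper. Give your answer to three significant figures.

V_out ≈ 1.67 mV

Lower segment x·R_p = 12.02 kΩ; upper segment (1−x)·R_p = 15.88 kΩ.
(x·R_p) ‖ R_L = 5.098 kΩ.
Then V_out = V_s · 5.098/(15.88 + 5.098) = 1.675 mV.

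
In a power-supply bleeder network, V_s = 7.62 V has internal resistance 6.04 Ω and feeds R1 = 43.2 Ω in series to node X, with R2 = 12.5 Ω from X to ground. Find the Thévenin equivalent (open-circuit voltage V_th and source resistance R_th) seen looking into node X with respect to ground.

V_th ≈ 1.54 V, R_th ≈ 9.97 Ω

R1' = 6.04 + 43.2 = 49.24 Ω (source resistance + R1).
Open-circuit (no load on X): V_th = V_s · R2/(R1' + R2) = 7.62 × 12.5/(49.24 + 12.5) = 1.543 V.
Zeroing V_s shorts the top of R1' to ground, so R_th = R1' ‖ R2 = 9.969 Ω.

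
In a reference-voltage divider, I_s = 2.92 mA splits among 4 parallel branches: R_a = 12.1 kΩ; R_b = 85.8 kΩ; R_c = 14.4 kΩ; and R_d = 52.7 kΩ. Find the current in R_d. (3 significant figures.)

I ≈ 0.303 mA

ΣG = 1/12.1 + 1/85.8 + 1/14.4 + 1/52.7 = 0.1827.
R_d takes the fraction G_k/ΣG = 0.01898/0.1827 = 0.1038, so I = 2.92 × 0.1038 = 0.3032 mA.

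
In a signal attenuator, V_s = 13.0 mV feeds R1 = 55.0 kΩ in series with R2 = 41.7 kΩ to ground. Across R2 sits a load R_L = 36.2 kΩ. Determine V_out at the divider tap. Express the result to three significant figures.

R2 ‖ R_L = (41.7 × 36.2)/(41.7 + 36.2) = 19.38 kΩ.
Then V_out = V_s · R2'/(R1 + R2') = 13.0 × 19.38/74.38 = 3.387 mV.

V_out ≈ 3.39 mV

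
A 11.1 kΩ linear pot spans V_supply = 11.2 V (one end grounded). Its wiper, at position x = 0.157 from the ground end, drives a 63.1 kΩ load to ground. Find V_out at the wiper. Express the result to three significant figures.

V_out ≈ 1.72 V

Lower segment x·R_p = 1.743 kΩ; upper segment (1−x)·R_p = 9.357 kΩ.
R_L loads the lower segment: effective lower R = 1.696 kΩ.
Then V_out = V_supply · 1.696/(9.357 + 1.696) = 1.718 V.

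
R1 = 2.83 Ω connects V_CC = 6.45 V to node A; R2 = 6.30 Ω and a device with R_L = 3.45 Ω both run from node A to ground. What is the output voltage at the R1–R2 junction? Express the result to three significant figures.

V_out ≈ 2.84 V

First combine the lower leg with the load: R2 ‖ R_L = 2.229 Ω.
Voltage divider with the loaded lower leg: V_out = 6.45 × 2.229/(2.83 + 2.229) = 6.45 × 0.4406 = 2.842 V.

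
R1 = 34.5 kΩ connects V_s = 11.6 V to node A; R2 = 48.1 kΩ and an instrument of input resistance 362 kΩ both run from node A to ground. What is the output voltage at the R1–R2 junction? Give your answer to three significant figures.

The load sits in parallel with R2, giving an effective lower resistance R2' = R2·R_L/(R2+R_L) = 42.46 kΩ.
Then V_out = V_s · R2'/(R1 + R2') = 11.6 × 42.46/76.96 = 6.400 V.

V_out ≈ 6.40 V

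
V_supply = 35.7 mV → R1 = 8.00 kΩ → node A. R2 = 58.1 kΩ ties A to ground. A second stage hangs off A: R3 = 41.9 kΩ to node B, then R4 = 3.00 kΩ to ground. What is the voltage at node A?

Node A sees R2 in parallel with the series input of stage 2, R3 + R4 = 44.90 kΩ.
Effective lower resistance at A: R2 ‖ 44.90 = 25.33 kΩ.
First divider: V_A = V_supply · 25.33/(8.00 + 25.33) = 27.13 mV.

V_A ≈ 27.1 mV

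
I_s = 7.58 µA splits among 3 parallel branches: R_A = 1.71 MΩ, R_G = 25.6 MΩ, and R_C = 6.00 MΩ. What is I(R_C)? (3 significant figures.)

ΣG = 1/1.71 + 1/25.6 + 1/6.00 = 0.7905.
Current divider: I(R_C) = I_s · G_k/ΣG = 7.58 × (0.1667/0.7905) = 7.58 × 0.2108 = 1.598 µA.

I ≈ 1.60 µA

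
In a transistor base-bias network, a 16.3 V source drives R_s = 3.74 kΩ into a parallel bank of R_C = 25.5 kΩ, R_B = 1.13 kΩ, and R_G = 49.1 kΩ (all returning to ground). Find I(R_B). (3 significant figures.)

Parallel bank: R_p = 1/(1/25.5 + 1/1.13 + 1/49.1) = 1.059 kΩ.
V_A by voltage divider: V_A = 16.3 × 1.059/(3.74 + 1.059) = 3.596 V.
I(R_B) = V_A / R_B = 3.596/1.13 = 3.182 mA.
(Check via current divider: I_total = 3.397 mA; share G_k/ΣG = 0.9369 → same result.)

I ≈ 3.18 mA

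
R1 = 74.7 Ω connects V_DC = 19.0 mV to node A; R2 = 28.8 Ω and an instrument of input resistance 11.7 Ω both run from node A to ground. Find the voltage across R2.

First combine the lower leg with the load: R2 ‖ R_L = 8.320 Ω.
Then V_out = V_DC · R2'/(R1 + R2') = 19.0 × 8.320/83.02 = 1.904 mV.

V_out ≈ 1.90 mV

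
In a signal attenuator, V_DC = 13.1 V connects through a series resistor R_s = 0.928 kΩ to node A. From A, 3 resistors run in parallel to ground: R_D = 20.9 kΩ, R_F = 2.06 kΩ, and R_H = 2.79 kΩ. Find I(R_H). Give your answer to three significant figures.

Equivalent of the parallel group: R_p = 1.121 kΩ.
Node voltage V_A = V_DC · R_p/(R_s + R_p) = 13.1 × 0.5472 = 7.168 V.
Branch current I = V_A/R_H = 7.168/2.79 = 2.569 mA.
(Check via current divider: I_total = 6.392 mA; share G_k/ΣG = 0.4020 → same result.)

I ≈ 2.57 mA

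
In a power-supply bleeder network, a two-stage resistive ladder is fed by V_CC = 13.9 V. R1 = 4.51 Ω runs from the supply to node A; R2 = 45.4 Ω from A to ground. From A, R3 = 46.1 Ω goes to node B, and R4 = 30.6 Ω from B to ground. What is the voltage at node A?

V_A ≈ 12.0 V

Looking into the second stage from A: R3 + R4 = 76.70 Ω appears in parallel with R2.
Effective lower resistance at A: R2 ‖ 76.70 = 28.52 Ω.
First divider: V_A = V_CC · 28.52/(4.51 + 28.52) = 12.00 V.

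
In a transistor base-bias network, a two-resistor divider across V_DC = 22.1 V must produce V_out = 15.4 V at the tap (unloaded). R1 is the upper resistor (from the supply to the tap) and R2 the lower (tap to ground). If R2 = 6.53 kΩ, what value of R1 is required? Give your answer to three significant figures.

R1 ≈ 2.84 kΩ

V_out/V_DC = R2/(R1+R2) = 0.6968.
R1 = R2·(1/k − 1) = 6.53 × 0.4351 = 2.841 kΩ.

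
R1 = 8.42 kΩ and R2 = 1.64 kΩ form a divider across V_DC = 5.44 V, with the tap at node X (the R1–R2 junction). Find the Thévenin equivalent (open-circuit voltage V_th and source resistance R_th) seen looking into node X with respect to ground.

V_th ≈ 0.887 V, R_th ≈ 1.37 kΩ

Open-circuit (no load on X): V_th = V_DC · R2/(R1 + R2) = 5.44 × 1.64/(8.420 + 1.64) = 0.8868 V.
With V_DC suppressed (replaced by a short), R_th = R1 ‖ R2 = (8.420 × 1.64)/(8.420 + 1.64) = 1.373 kΩ.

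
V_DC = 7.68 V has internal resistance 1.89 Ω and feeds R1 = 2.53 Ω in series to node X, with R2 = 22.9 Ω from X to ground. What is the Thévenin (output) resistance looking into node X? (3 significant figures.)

R_th ≈ 3.70 Ω

R1' = 1.89 + 2.53 = 4.420 Ω (source resistance + R1).
Zeroing V_DC shorts the top of R1' to ground, so R_th = R1' ‖ R2 = 3.705 Ω.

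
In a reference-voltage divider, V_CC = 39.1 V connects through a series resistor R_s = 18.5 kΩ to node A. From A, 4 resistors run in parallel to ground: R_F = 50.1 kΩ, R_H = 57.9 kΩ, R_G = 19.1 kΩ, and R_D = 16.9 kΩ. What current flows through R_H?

I ≈ 0.180 mA

Equivalent of the parallel group: R_p = 6.722 kΩ.
V_A = 39.1 × 6.722/25.22 = 10.42 V.
Branch current I = V_A/R_H = 10.42/57.9 = 0.1800 mA.
(Equivalently: I_total = 1.550 mA, then current-divider fraction G_k/ΣG = 0.1161.)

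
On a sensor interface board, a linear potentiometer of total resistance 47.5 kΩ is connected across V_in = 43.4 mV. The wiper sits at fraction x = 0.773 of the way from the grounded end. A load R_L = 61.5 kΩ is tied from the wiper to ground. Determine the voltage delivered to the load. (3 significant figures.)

The pot divides into 10.78 kΩ above the wiper and 36.72 kΩ below.
(x·R_p) ‖ R_L = 22.99 kΩ.
Then V_out = V_in · 22.99/(10.78 + 22.99) = 29.54 mV.
(Unloaded: V_out = x·V_in = 33.5 mV.)

V_out ≈ 29.5 mV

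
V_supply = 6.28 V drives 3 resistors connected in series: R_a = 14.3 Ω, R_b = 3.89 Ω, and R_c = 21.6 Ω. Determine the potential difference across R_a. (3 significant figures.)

V ≈ 2.26 V

Series total: ΣR = 14.3 + 3.89 + 21.6 = 39.79 Ω.
V = V_supply · R/ΣR = 6.28 × 0.3594 = 2.257 V.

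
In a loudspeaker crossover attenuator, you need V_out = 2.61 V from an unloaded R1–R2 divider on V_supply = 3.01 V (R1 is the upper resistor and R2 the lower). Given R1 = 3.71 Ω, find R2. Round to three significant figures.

V_out/V_supply = R2/(R1+R2) = 0.8671.
R2 = R1 · 0.8671/(1 − 0.8671) = 24.21 Ω.

R2 ≈ 24.2 Ω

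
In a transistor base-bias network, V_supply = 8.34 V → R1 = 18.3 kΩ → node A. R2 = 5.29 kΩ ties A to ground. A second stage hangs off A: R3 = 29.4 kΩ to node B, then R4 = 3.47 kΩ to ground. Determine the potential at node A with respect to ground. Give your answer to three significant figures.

Looking into the second stage from A: R3 + R4 = 32.87 kΩ appears in parallel with R2.
R2 ‖ (R3+R4) = 4.557 kΩ.
V_A = 8.34 × 4.557/(18.3 + 4.557) = 1.663 V.

V_A ≈ 1.66 V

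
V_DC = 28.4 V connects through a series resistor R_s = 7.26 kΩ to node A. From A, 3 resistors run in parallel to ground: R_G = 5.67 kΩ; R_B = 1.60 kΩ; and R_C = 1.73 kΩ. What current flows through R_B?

Parallel bank: R_p = 1/(1/5.67 + 1/1.60 + 1/1.73) = 0.7250 kΩ.
Node voltage V_A = V_DC · R_p/(R_s + R_p) = 28.4 × 0.09079 = 2.578 V.
Branch current I = V_A/R_B = 2.578/1.60 = 1.612 mA.
(Equivalently: I_total = 3.557 mA, then current-divider fraction G_k/ΣG = 0.4531.)

I ≈ 1.61 mA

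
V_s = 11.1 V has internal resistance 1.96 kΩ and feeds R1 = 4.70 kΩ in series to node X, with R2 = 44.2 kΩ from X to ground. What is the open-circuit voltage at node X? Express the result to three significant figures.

R1' = 1.96 + 4.70 = 6.660 kΩ (source resistance + R1).
Open-circuit (no load on X): V_th = V_s · R2/(R1' + R2) = 11.1 × 44.2/(6.660 + 44.2) = 9.646 V.

V_th ≈ 9.65 V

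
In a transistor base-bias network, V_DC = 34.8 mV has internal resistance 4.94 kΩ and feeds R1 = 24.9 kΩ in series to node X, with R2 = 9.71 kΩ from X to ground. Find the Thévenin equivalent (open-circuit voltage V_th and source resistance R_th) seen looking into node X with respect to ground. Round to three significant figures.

R1' = 4.94 + 24.9 = 29.84 kΩ (source resistance + R1).
With X open, the divider is unloaded: V_th = 34.8 × 9.71/39.55 = 8.544 mV.
With V_DC suppressed (replaced by a short), R_th = R1' ‖ R2 = (29.84 × 9.71)/(29.84 + 9.71) = 7.326 kΩ.

V_th ≈ 8.54 mV, R_th ≈ 7.33 kΩ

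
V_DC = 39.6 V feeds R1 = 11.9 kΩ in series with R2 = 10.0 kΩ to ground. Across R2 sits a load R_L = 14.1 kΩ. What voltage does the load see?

V_out ≈ 13.1 V

The load sits in parallel with R2, giving an effective lower resistance R2' = R2·R_L/(R2+R_L) = 5.851 kΩ.
Then V_out = V_DC · R2'/(R1 + R2') = 39.6 × 5.851/17.75 = 13.05 V.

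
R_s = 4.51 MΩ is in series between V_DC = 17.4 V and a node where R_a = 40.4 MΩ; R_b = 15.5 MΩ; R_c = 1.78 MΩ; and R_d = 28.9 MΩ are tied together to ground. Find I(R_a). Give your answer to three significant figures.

I ≈ 0.105 µA

Parallel bank: R_p = 1/(1/40.4 + 1/15.5 + 1/1.78 + 1/28.9) = 1.458 MΩ.
V_A by voltage divider: V_A = 17.4 × 1.458/(4.51 + 1.458) = 4.252 V.
Branch current I = V_A/R_a = 4.252/40.4 = 0.1052 µA.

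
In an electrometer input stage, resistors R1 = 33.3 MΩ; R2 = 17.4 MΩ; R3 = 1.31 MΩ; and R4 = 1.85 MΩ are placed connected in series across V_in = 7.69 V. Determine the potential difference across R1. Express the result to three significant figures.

V ≈ 4.75 V

ΣR = 33.3 + 17.4 + 1.31 + 1.85 = 53.86 MΩ.
V = V_in · R/ΣR = 7.69 × 0.6183 = 4.754 V.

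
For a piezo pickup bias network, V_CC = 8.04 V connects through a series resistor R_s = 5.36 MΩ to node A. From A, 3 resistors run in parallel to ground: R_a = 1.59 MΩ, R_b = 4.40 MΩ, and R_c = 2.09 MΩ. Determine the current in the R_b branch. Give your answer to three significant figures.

I ≈ 0.224 µA

Equivalent of the parallel group: R_p = 0.7492 MΩ.
V_A by voltage divider: V_A = 8.04 × 0.7492/(5.36 + 0.7492) = 0.9860 V.
Branch current I = V_A/R_b = 0.9860/4.40 = 0.2241 µA.
(Check via current divider: I_total = 1.316 µA; share G_k/ΣG = 0.1703 → same result.)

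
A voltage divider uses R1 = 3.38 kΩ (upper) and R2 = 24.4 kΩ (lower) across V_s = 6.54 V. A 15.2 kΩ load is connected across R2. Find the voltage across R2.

V_out ≈ 4.81 V

R2 ‖ R_L = (24.4 × 15.2)/(24.4 + 15.2) = 9.366 kΩ.
Now apply the divider: V_out = 6.54 × 0.7348 = 4.806 V.
(Unloaded it would be 5.74 V; the load pulls it down.)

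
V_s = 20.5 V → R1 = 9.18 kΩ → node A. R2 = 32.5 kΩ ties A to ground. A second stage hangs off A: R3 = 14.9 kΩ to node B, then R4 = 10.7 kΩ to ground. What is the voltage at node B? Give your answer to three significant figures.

V_B ≈ 5.22 V

The second stage (R3 + R4 = 25.60 kΩ) loads node A in parallel with R2.
R2 ‖ (R3+R4) = 14.32 kΩ.
So V_A = 20.5 × 0.6094 = 12.49 V.
Then the unloaded second divider: V_B = V_A × R4/(R3+R4) = 12.49 × 0.4180 = 5.221 V.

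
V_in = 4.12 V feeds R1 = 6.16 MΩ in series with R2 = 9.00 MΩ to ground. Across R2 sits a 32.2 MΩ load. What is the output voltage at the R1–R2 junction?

R2 ‖ R_L = (9.00 × 32.2)/(9.00 + 32.2) = 7.034 MΩ.
Then V_out = V_in · R2'/(R1 + R2') = 4.12 × 7.034/13.19 = 2.196 V.
(Unloaded it would be 2.45 V; the load pulls it down.)

V_out ≈ 2.20 V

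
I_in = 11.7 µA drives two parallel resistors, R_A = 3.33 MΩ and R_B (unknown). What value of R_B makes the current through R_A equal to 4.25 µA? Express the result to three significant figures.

R_B ≈ 1.90 MΩ

The fraction through R_A equals R_B/(R_A+R_B).
With f = 0.3632, R_B = R_A · f/(1−f) = 3.33 × 0.5705 = 1.900 MΩ.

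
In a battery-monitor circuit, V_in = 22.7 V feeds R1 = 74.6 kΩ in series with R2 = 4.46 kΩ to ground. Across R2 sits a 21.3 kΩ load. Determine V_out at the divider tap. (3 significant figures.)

V_out ≈ 1.07 V

R2 ‖ R_L = (4.46 × 21.3)/(4.46 + 21.3) = 3.688 kΩ.
Voltage divider with the loaded lower leg: V_out = 22.7 × 3.688/(74.6 + 3.688) = 22.7 × 0.04711 = 1.069 V.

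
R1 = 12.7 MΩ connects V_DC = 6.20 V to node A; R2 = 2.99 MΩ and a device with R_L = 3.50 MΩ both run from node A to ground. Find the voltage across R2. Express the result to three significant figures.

The load sits in parallel with R2, giving an effective lower resistance R2' = R2·R_L/(R2+R_L) = 1.612 MΩ.
Then V_out = V_DC · R2'/(R1 + R2') = 6.20 × 1.612/14.31 = 0.6985 V.
(Unloaded it would be 1.18 V; the load pulls it down.)

V_out ≈ 0.699 V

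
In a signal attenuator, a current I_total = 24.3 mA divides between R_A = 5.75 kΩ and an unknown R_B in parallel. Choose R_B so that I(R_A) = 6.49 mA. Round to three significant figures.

The fraction through R_A equals R_B/(R_A+R_B).
6.49/24.3 = R_B/(R_A + R_B) → R_B = R_A · (0.2671)/(1 − 0.2671) = 5.75 × 0.3644 = 2.095 kΩ.

R_B ≈ 2.10 kΩ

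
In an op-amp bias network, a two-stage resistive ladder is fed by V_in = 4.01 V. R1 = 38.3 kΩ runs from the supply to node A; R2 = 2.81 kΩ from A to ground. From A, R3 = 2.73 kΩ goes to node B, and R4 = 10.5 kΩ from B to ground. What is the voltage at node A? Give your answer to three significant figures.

V_A ≈ 0.229 V

The second stage (R3 + R4 = 13.23 kΩ) loads node A in parallel with R2.
Effective lower resistance at A: R2 ‖ 13.23 = 2.318 kΩ.
First divider: V_A = V_in · 2.318/(38.3 + 2.318) = 0.2288 V.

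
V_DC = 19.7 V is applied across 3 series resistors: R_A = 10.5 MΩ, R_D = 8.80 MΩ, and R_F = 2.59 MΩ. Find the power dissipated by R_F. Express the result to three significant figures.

P ≈ 2.10 µW

ΣR = 21.89 MΩ → I = 19.7/21.89 = 0.9000 µA.
P = I²R = 0.8099 × 2.59 = 2.098 µW.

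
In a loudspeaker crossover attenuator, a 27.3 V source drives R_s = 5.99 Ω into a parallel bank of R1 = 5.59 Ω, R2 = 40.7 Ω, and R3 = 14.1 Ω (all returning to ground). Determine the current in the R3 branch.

I ≈ 0.732 A

Equivalent of the parallel group: R_p = 3.645 Ω.
Node voltage V_A = V_DC · R_p/(R_s + R_p) = 27.3 × 0.3783 = 10.33 V.
I(R3) = V_A / R3 = 10.33/14.1 = 0.7324 A.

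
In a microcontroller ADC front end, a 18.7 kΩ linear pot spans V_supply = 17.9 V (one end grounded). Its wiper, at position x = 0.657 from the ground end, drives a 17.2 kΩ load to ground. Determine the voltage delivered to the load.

V_out ≈ 9.45 V

The pot divides into 6.414 kΩ above the wiper and 12.29 kΩ below.
(x·R_p) ‖ R_L = 7.167 kΩ.
Then V_out = V_supply · 7.167/(6.414 + 7.167) = 9.446 V.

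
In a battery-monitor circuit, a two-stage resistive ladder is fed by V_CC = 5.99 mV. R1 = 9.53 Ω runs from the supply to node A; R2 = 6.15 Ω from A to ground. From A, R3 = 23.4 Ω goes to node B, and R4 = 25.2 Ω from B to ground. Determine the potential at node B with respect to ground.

Looking into the second stage from A: R3 + R4 = 48.60 Ω appears in parallel with R2.
R2 ‖ (R3+R4) = 5.459 Ω.
V_A = 5.99 × 5.459/(9.53 + 5.459) = 2.182 mV.
Stage 2 is unloaded, so V_B = V_A · R4/(R3+R4) = 2.182 × 25.2/48.60 = 1.131 mV.

V_B ≈ 1.13 mV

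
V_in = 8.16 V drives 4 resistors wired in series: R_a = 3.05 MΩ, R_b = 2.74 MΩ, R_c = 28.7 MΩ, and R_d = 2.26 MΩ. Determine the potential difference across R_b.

Series total: ΣR = 3.05 + 2.74 + 28.7 + 2.26 = 36.75 MΩ.
Voltage divider: V = V_in · (2.740 / 36.75) = 8.16 × 0.07456 = 0.6084 V.

V ≈ 0.608 V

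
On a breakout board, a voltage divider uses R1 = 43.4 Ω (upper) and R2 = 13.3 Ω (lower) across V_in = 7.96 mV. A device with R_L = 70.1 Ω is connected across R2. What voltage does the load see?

V_out ≈ 1.63 mV

R2 ‖ R_L = (13.3 × 70.1)/(13.3 + 70.1) = 11.18 Ω.
Now apply the divider: V_out = 7.96 × 0.2048 = 1.630 mV.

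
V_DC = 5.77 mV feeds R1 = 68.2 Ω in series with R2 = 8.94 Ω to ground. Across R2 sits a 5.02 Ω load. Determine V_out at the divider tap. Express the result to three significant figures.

R2 ‖ R_L = (8.94 × 5.02)/(8.94 + 5.02) = 3.215 Ω.
Then V_out = V_DC · R2'/(R1 + R2') = 5.77 × 3.215/71.41 = 0.2597 mV.

V_out ≈ 0.260 mV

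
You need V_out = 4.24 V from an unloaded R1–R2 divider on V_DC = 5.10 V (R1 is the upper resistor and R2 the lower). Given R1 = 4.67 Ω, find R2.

V_out/V_DC = R2/(R1+R2) = 0.8314.
Rearranging, R2 = R1·k/(1−k) = 4.67 × 4.930 = 23.02 Ω.

R2 ≈ 23.0 Ω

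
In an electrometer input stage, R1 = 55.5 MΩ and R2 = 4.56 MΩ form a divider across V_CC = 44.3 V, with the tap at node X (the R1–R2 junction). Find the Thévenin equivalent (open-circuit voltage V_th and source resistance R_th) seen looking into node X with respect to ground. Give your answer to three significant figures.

V_th ≈ 3.36 V, R_th ≈ 4.21 MΩ

V_th is the unloaded tap voltage: V_CC · R2/(R1+R2) = 44.3 × 0.07592 = 3.363 V.
Zeroing V_CC shorts the top of R1 to ground, so R_th = R1 ‖ R2 = 4.214 MΩ.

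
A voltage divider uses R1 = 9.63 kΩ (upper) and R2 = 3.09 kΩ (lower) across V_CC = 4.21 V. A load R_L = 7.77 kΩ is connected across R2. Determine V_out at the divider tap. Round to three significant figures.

V_out ≈ 0.786 V

The load sits in parallel with R2, giving an effective lower resistance R2' = R2·R_L/(R2+R_L) = 2.211 kΩ.
Then V_out = V_CC · R2'/(R1 + R2') = 4.21 × 2.211/11.84 = 0.7861 V.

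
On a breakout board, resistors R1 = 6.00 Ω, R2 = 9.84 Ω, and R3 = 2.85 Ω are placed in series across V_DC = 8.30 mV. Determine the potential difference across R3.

V ≈ 1.27 mV

ΣR = 6.00 + 9.84 + 2.85 = 18.69 Ω.
By the voltage-divider rule, V = 8.30 × 2.850/18.69 = 1.266 mV.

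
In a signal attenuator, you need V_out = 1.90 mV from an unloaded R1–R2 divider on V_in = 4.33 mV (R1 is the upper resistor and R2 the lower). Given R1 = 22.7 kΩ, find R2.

The divider ratio is R2/(R1+R2) = 1.90/4.33 = 0.4388.
Rearranging, R2 = R1·k/(1−k) = 22.7 × 0.7819 = 17.75 kΩ.

R2 ≈ 17.7 kΩ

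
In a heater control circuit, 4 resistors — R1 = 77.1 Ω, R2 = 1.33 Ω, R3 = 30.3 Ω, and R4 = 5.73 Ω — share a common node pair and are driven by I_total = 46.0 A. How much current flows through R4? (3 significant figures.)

Total conductance ΣG = 1/77.1 + 1/1.33 + 1/30.3 + 1/5.73 = 0.9724 (units of 1/Ω).
R4 takes the fraction G_k/ΣG = 0.1745/0.9724 = 0.1795, so I = 46.0 × 0.1795 = 8.256 A.

I ≈ 8.26 A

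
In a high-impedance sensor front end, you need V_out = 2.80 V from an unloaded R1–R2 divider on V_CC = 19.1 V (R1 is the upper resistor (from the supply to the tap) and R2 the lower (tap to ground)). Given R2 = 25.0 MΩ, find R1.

R1 ≈ 146 MΩ

The divider ratio is R2/(R1+R2) = 2.80/19.1 = 0.1466.
R1 = R2·(1/k − 1) = 25.0 × 5.821 = 145.5 MΩ.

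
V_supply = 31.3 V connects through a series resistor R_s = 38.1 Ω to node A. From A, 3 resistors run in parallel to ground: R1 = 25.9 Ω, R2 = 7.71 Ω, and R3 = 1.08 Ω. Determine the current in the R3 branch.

Equivalent of the parallel group: R_p = 0.9139 Ω.
Node voltage V_A = V_supply · R_p/(R_s + R_p) = 31.3 × 0.02342 = 0.7332 V.
Branch current I = V_A/R3 = 0.7332/1.08 = 0.6789 A.

I ≈ 0.679 A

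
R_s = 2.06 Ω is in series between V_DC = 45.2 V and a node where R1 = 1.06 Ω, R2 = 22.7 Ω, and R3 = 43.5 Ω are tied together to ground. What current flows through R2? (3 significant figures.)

Equivalent of the parallel group: R_p = 0.9897 Ω.
V_A = 45.2 × 0.9897/3.050 = 14.67 V.
I(R2) = V_A / R2 = 14.67/22.7 = 0.6462 A.
(Check via current divider: I_total = 14.82 A; share G_k/ΣG = 0.04360 → same result.)

I ≈ 0.646 A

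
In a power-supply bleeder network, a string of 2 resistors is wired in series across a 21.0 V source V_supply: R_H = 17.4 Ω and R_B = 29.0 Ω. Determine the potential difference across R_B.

V ≈ 13.1 V

ΣR = 17.4 + 29.0 = 46.40 Ω.
Voltage divider: V = V_supply · (29.00 / 46.40) = 21.0 × 0.6250 = 13.12 V.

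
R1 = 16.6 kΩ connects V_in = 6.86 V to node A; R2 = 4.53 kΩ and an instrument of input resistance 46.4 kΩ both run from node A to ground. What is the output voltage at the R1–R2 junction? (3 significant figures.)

V_out ≈ 1.37 V

R2 ‖ R_L = (4.53 × 46.4)/(4.53 + 46.4) = 4.127 kΩ.
Now apply the divider: V_out = 6.86 × 0.1991 = 1.366 V.
(Unloaded it would be 1.47 V; the load pulls it down.)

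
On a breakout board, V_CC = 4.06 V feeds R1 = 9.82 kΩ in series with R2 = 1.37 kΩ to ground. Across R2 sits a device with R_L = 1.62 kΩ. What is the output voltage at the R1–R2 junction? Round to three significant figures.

R2 ‖ R_L = (1.37 × 1.62)/(1.37 + 1.62) = 0.7423 kΩ.
Then V_out = V_CC · R2'/(R1 + R2') = 4.06 × 0.7423/10.56 = 0.2853 V.
(Unloaded it would be 0.497 V; the load pulls it down.)

V_out ≈ 0.285 V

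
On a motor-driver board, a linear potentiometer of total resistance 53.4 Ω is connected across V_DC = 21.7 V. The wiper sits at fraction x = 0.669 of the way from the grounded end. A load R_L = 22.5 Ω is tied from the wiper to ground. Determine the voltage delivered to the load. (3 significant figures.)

The pot divides into 17.68 Ω above the wiper and 35.72 Ω below.
Lower segment in parallel with the load: 35.72 ‖ 22.5 = 13.81 Ω.
Then V_out = V_DC · 13.81/(17.68 + 13.81) = 9.516 V.

V_out ≈ 9.52 V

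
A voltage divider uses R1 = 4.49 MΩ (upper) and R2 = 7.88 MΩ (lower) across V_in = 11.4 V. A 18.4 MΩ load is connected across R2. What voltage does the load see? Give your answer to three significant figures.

V_out ≈ 6.29 V

R2 ‖ R_L = (7.88 × 18.4)/(7.88 + 18.4) = 5.517 MΩ.
Then V_out = V_in · R2'/(R1 + R2') = 11.4 × 5.517/10.01 = 6.285 V.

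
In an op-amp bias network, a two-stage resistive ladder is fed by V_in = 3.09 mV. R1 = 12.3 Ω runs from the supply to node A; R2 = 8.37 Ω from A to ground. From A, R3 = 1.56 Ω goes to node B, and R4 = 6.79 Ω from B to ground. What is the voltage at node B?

The second stage (R3 + R4 = 8.350 Ω) loads node A in parallel with R2.
R2 ‖ (R3+R4) = 4.180 Ω.
So V_A = 3.09 × 0.2536 = 0.7837 mV.
Stage 2 is unloaded, so V_B = V_A · R4/(R3+R4) = 0.7837 × 6.79/8.350 = 0.6373 mV.

V_B ≈ 0.637 mV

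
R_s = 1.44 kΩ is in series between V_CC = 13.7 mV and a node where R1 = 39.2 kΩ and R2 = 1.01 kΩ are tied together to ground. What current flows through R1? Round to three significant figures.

I ≈ 0.142 µA

Equivalent of the parallel group: R_p = 0.9846 kΩ.
V_A by voltage divider: V_A = 13.7 × 0.9846/(1.44 + 0.9846) = 5.564 mV.
Branch current I = V_A/R1 = 5.564/39.2 = 0.1419 µA.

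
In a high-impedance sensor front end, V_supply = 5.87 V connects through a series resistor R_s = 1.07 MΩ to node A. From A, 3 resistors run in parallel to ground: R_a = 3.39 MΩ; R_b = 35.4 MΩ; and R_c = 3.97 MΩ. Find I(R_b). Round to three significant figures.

I ≈ 0.103 µA

Combine the parallel branches: R_p = (1/3.39 + 1/35.4 + 1/3.97)⁻¹ = 1.739 MΩ.
Node voltage V_A = V_supply · R_p/(R_s + R_p) = 5.87 × 0.6190 = 3.634 V.
I(R_b) = V_A / R_b = 3.634/35.4 = 0.1027 µA.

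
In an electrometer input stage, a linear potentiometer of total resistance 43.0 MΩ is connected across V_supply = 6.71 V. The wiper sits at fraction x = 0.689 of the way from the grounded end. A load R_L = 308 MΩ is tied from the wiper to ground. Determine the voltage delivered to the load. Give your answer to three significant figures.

The pot divides into 13.37 MΩ above the wiper and 29.63 MΩ below.
Lower segment in parallel with the load: 29.63 ‖ 308 = 27.03 MΩ.
Then V_out = V_supply · 27.03/(13.37 + 27.03) = 4.489 V.

V_out ≈ 4.49 V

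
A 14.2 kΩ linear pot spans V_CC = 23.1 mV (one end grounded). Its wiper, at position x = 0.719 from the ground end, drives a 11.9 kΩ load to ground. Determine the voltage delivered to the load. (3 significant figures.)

Lower segment x·R_p = 10.21 kΩ; upper segment (1−x)·R_p = 3.990 kΩ.
R_L loads the lower segment: effective lower R = 5.495 kΩ.
V_out = 23.1 × 5.495/(3.990 + 5.495) = 13.38 mV.
(Unloaded: V_out = x·V_CC = 16.6 mV.)

V_out ≈ 13.4 mV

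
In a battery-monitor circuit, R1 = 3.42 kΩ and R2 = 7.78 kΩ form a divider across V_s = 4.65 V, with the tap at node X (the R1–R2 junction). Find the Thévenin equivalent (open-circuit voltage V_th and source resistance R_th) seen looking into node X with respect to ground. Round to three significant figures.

V_th ≈ 3.23 V, R_th ≈ 2.38 kΩ

With X open, the divider is unloaded: V_th = 4.65 × 7.78/11.20 = 3.230 V.
Looking into X with the source shorted: R_th = R1·R2/(R1+R2) = 3.420 × 7.78/11.20 = 2.376 kΩ.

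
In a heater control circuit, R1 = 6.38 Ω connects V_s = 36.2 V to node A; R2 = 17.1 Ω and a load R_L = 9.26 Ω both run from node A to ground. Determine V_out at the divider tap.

V_out ≈ 17.6 V

First combine the lower leg with the load: R2 ‖ R_L = 6.007 Ω.
Now apply the divider: V_out = 36.2 × 0.4849 = 17.56 V.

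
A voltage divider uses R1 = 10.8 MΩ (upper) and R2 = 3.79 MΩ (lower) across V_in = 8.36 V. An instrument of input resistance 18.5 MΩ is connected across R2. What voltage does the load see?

R2 ‖ R_L = (3.79 × 18.5)/(3.79 + 18.5) = 3.146 MΩ.
Now apply the divider: V_out = 8.36 × 0.2256 = 1.886 V.

V_out ≈ 1.89 V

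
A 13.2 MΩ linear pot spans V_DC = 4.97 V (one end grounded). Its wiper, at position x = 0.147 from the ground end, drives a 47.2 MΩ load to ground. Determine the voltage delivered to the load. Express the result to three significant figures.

V_out ≈ 0.706 V

Split the track: R_lower = x·R_p = 1.940 MΩ, R_upper = (1−x)·R_p = 11.26 MΩ.
(x·R_p) ‖ R_L = 1.864 MΩ.
V_out = 4.97 × 1.864/(11.26 + 1.864) = 0.7058 V.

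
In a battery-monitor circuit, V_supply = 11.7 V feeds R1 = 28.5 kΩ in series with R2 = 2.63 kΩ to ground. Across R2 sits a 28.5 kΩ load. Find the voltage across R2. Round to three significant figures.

V_out ≈ 0.911 V

R2 ‖ R_L = (2.63 × 28.5)/(2.63 + 28.5) = 2.408 kΩ.
Now apply the divider: V_out = 11.7 × 0.07790 = 0.9115 V.
(Unloaded it would be 0.988 V; the load pulls it down.)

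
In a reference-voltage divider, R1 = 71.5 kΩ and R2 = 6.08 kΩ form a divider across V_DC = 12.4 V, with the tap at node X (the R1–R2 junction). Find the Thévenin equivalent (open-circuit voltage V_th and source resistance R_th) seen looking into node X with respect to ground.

V_th ≈ 0.972 V, R_th ≈ 5.60 kΩ

With X open, the divider is unloaded: V_th = 12.4 × 6.08/77.58 = 0.9718 V.
Zeroing V_DC shorts the top of R1 to ground, so R_th = R1 ‖ R2 = 5.604 kΩ.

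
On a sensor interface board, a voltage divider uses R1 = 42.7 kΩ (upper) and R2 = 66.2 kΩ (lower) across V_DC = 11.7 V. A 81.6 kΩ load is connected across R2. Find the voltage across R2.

V_out ≈ 5.40 V

First combine the lower leg with the load: R2 ‖ R_L = 36.55 kΩ.
Voltage divider with the loaded lower leg: V_out = 11.7 × 36.55/(42.7 + 36.55) = 11.7 × 0.4612 = 5.396 V.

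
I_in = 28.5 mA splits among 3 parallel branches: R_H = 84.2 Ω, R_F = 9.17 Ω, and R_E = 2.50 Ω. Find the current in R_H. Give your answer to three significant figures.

Conductances: ΣG = 1/84.2 + 1/9.17 + 1/2.50 = 0.5209 (1/Ω).
R_H takes the fraction G_k/ΣG = 0.01188/0.5209 = 0.02280, so I = 28.5 × 0.02280 = 0.6498 mA.

I ≈ 0.650 mA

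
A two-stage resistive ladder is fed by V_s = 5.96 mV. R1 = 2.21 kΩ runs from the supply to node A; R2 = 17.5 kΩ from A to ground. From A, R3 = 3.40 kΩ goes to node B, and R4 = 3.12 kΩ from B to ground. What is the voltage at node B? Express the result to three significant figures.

The second stage (R3 + R4 = 6.520 kΩ) loads node A in parallel with R2.
Effective lower resistance at A: R2 ‖ 6.520 = 4.750 kΩ.
First divider: V_A = V_s · 4.750/(2.21 + 4.750) = 4.068 mV.
Stage 2 is unloaded, so V_B = V_A · R4/(R3+R4) = 4.068 × 3.12/6.520 = 1.946 mV.

V_B ≈ 1.95 mV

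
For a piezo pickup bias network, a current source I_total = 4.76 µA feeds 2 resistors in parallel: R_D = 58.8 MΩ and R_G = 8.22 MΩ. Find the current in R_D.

With just two branches, the current splits inversely with resistance.
I(R_D) = 4.76 × 8.22/(58.8 + 8.22) = 4.76 × 0.1226 = 0.5838 µA.

I ≈ 0.584 µA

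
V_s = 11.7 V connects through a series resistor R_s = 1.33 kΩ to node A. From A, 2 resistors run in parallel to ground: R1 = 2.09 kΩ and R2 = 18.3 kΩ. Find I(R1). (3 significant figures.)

I ≈ 3.28 mA

Combine the parallel branches: R_p = (1/2.09 + 1/18.3)⁻¹ = 1.876 kΩ.
V_A = 11.7 × 1.876/3.206 = 6.846 V.
I(R1) = V_A / R1 = 6.846/2.09 = 3.276 mA.
(Equivalently: I_total = 3.650 mA, then current-divider fraction G_k/ΣG = 0.8975.)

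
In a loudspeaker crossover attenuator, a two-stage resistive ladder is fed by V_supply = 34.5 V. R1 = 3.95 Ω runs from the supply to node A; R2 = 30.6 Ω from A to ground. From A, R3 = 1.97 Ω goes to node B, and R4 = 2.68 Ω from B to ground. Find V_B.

V_B ≈ 10.0 V

Looking into the second stage from A: R3 + R4 = 4.650 Ω appears in parallel with R2.
R2 ‖ (R3+R4) = 4.037 Ω.
V_A = 34.5 × 4.037/(3.95 + 4.037) = 17.44 V.
V_B = V_A × 0.5763 = 10.05 V.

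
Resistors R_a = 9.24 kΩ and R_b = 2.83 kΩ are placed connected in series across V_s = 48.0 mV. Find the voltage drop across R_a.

Series total: ΣR = 9.24 + 2.83 = 12.07 kΩ.
Voltage divider: V = V_s · (9.240 / 12.07) = 48.0 × 0.7655 = 36.75 mV.

V ≈ 36.7 mV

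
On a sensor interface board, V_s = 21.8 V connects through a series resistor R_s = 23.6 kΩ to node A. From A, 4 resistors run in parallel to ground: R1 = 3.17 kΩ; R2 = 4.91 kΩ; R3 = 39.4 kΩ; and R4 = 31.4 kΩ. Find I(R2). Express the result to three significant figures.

I ≈ 0.304 mA

Equivalent of the parallel group: R_p = 1.735 kΩ.
Node voltage V_A = V_s · R_p/(R_s + R_p) = 21.8 × 0.06848 = 1.493 V.
Branch current I = V_A/R2 = 1.493/4.91 = 0.3041 mA.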